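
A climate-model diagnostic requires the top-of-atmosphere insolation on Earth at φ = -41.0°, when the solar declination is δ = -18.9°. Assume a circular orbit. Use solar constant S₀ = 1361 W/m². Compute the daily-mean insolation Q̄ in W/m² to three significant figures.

Q̄ ≈ 468 W/m²

cos H₀ = −tan(-41.0°) tan(-18.900°) = -0.2976, H₀ = 1.8730 rad.
Bracket: H₀ sin φ sin δ + cos φ cos δ sin H₀ = 1.8730×-0.65606×-0.32392 + 0.75471×0.94609×0.95468 = 0.398033 + 0.681664 = 1.079697.
Q̄ = (S₀/π) × [bracket] = (1361/π) × 1.079697 = 467.7 W/m².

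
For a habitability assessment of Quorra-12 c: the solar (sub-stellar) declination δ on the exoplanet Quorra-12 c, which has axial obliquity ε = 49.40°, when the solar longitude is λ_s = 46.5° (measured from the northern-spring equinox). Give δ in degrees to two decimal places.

sin δ = sin ε · sin λ_s = sin 49.40° × sin 46.5° = 0.550756.
δ = arcsin(0.550756) = +33.42°.

δ = +33.42°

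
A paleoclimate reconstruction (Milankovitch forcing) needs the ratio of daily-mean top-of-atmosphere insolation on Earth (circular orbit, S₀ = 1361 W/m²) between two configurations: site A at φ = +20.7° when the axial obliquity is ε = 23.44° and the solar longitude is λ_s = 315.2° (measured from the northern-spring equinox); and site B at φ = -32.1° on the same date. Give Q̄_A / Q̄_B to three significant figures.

Q̄_A / Q̄_B ≈ 0.705

— Configuration A (φ=+20.7°):
Solar declination: sin δ = sin ε · sin λ_s = sin 23.44° × sin 315.2° = -0.28030, so δ = -16.278°.
cos H₀ = −tan(+20.7°) tan(-16.278°) = 0.1103, H₀ = 1.4602 rad.
Bracket: H₀ sin φ sin δ + cos φ cos δ sin H₀ = 1.4602×0.35347×-0.28030 + 0.93544×0.95991×0.99389 = -0.144673 + 0.892452 = 0.747779.
Q̄ = (S₀/π) × [bracket] = (1361/π) × 0.747779 = 323.95 W/m².
— Configuration B (φ=-32.1°):
cos H₀ = −tan(-32.1°) tan(-16.278°) = -0.1832, H₀ = 1.7550 rad.
Bracket: H₀ sin φ sin δ + cos φ cos δ sin H₀ = 1.7550×-0.53140×-0.28030 + 0.84712×0.95991×0.98308 = 0.261410 + 0.799400 = 1.060810.
Q̄ = (S₀/π) × [bracket] = (1361/π) × 1.060810 = 459.56 W/m².
Ratio Q̄_A / Q̄_B = 323.95 / 459.56 = 0.7049.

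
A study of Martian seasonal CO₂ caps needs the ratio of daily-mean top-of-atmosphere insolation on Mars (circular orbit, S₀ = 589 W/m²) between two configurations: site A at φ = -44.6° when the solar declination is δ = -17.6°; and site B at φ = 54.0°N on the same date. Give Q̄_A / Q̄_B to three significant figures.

— Configuration A (φ=-44.6°):
cos H₀ = −tan(-44.6°) tan(-17.600°) = -0.3128, H₀ = 1.8890 rad.
Bracket: H₀ sin φ sin δ + cos φ cos δ sin H₀ = 1.8890×-0.70215×-0.30237 + 0.71203×0.95319×0.94981 = 0.401052 + 0.644636 = 1.045688.
Q̄ = (S₀/π) × [bracket] = (589/π) × 1.045688 = 196.05 W/m².
— Configuration B (φ=+54.0°):
cos H₀ = −tan(+54.0°) tan(-17.600°) = 0.4366, H₀ = 1.1190 rad.
Bracket: H₀ sin φ sin δ + cos φ cos δ sin H₀ = 1.1190×0.80902×-0.30237 + 0.58779×0.95319×0.89965 = -0.273734 + 0.504052 = 0.230318.
Q̄ = (S₀/π) × [bracket] = (589/π) × 0.230318 = 43.181 W/m².
Ratio Q̄_A / Q̄_B = 196.05 / 43.181 = 4.540.

Q̄_A / Q̄_B ≈ 4.54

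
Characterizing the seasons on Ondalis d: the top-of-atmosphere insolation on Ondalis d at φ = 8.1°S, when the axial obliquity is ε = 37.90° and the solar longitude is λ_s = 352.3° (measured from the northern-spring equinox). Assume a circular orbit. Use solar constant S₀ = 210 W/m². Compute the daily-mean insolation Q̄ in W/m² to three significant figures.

Q̄ ≈ 67.2 W/m²

Solar declination: sin δ = sin ε · sin λ_s = sin 37.90° × sin 352.3° = -0.08231, so δ = -4.721°.
cos H₀ = −tan(-8.1°) tan(-4.721°) = -0.0118, H₀ = 1.5826 rad.
Bracket: H₀ sin φ sin δ + cos φ cos δ sin H₀ = 1.5826×-0.14090×-0.08231 + 0.99002×0.99661×0.99993 = 0.018354 + 0.986595 = 1.004949.
Q̄ = (S₀/π) × [bracket] = (210/π) × 1.004949 = 67.18 W/m².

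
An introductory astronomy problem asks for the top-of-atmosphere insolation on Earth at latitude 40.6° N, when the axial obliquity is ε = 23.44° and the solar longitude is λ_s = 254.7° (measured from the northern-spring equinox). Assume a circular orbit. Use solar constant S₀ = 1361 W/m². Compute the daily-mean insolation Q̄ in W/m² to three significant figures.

Q̄ ≈ 153 W/m²

Solar declination: sin δ = sin ε · sin λ_s = sin 23.44° × sin 254.7° = -0.38369, so δ = -22.562°.
cos H₀ = −tan(+40.6°) tan(-22.562°) = 0.3561, H₀ = 1.2067 rad.
Bracket: H₀ sin φ sin δ + cos φ cos δ sin H₀ = 1.2067×0.65077×-0.38369 + 0.75927×0.92346×0.93444 = -0.301306 + 0.655188 = 0.353882.
Q̄ = (S₀/π) × [bracket] = (1361/π) × 0.353882 = 153.3 W/m².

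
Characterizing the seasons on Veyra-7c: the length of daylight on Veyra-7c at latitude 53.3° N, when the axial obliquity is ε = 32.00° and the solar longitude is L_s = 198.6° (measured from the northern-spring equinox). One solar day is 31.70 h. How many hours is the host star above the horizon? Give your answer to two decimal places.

13.51 h

Solar declination: sin δ = sin ε · sin L_s = sin 32.00° × sin 198.6° = -0.16902, so δ = -9.731°.
cos h₀ = −tan ϕ · tan δ = −tan(+53.3°) × tan(-9.731°) = 0.2301, so h₀ = 1.3386 rad = 76.70°.
Daylight = 2h₀/(2π) × 31.70 h = (1.3386/π) × 31.70 = 13.51 h.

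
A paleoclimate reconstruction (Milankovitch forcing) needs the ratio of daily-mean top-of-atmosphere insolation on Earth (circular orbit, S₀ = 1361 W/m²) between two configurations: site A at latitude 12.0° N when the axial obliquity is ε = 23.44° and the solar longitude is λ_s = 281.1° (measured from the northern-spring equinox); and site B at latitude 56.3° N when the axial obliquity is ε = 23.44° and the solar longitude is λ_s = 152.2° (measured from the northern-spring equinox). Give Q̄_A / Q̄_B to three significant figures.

Q̄_A / Q̄_B ≈ 0.959

— Configuration A (φ=+12.0°):
Solar declination: sin δ = sin ε · sin λ_s = sin 23.44° × sin 281.1° = -0.39035, so δ = -22.976°.
cos H₀ = −tan(+12.0°) tan(-22.976°) = 0.0901, H₀ = 1.4806 rad.
Bracket: H₀ sin φ sin δ + cos φ cos δ sin H₀ = 1.4806×0.20791×-0.39035 + 0.97815×0.92067×0.99593 = -0.120162 + 0.896888 = 0.776726.
Q̄ = (S₀/π) × [bracket] = (1361/π) × 0.776726 = 336.49 W/m².
— Configuration B (φ=+56.3°):
Solar declination: sin δ = sin ε · sin λ_s = sin 23.44° × sin 152.2° = 0.18552, so δ = +10.692°.
cos H₀ = −tan(+56.3°) tan(+10.692°) = -0.2831, H₀ = 1.8578 rad.
Bracket: H₀ sin φ sin δ + cos φ cos δ sin H₀ = 1.8578×0.83195×0.18552 + 0.55484×0.98264×0.95909 = 0.286739 + 0.522904 = 0.809643.
Q̄ = (S₀/π) × [bracket] = (1361/π) × 0.809643 = 350.75 W/m².
Ratio Q̄_A / Q̄_B = 336.49 / 350.75 = 0.9593.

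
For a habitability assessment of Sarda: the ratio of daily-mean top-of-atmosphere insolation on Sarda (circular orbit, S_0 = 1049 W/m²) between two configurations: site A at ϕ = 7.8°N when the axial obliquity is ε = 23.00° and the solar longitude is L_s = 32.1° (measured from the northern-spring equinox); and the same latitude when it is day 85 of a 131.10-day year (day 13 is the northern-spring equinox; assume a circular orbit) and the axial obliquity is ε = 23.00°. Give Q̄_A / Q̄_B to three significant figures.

— Configuration A (ϕ=+7.8°):
Solar declination: sin δ = sin ε · sin L_s = sin 23.00° × sin 32.1° = 0.20763, so δ = +11.984°.
cos h₀ = −tan(+7.8°) tan(+11.984°) = -0.0291, h₀ = 1.5999 rad.
Bracket: h₀ sin ϕ sin δ + cos ϕ cos δ sin h₀ = 1.5999×0.13572×0.20763 + 0.99075×0.97821×0.99958 = 0.045084 + 0.968755 = 1.013839.
Q̄ = (S_0/π) × [bracket] = (1049/π) × 1.013839 = 338.53 W/m².
— Configuration B (ϕ=+7.8°):
Solar longitude: L_s = 360° × (85 − 13)/131.10 = 197.712°.
sin δ = sin 23.00° × sin 197.712° = -0.11887, so δ = -6.827°.
cos h₀ = −tan(+7.8°) tan(-6.827°) = 0.0164, h₀ = 1.5544 rad.
Bracket: h₀ sin ϕ sin δ + cos ϕ cos δ sin h₀ = 1.5544×0.13572×-0.11887 + 0.99075×0.99291×0.99987 = -0.025077 + 0.983598 = 0.958521.
Q̄ = (S_0/π) × [bracket] = (1049/π) × 0.958521 = 320.06 W/m².
Ratio Q̄_A / Q̄_B = 338.53 / 320.06 = 1.058.

Q̄_A / Q̄_B ≈ 1.06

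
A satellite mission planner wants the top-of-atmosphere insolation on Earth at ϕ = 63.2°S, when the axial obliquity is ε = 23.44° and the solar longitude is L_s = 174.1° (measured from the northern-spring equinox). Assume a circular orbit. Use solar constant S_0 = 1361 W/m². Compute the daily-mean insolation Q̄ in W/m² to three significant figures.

Q̄ ≈ 171 W/m²

Solar declination: sin δ = sin ε · sin L_s = sin 23.44° × sin 174.1° = 0.04089, so δ = +2.343°.
cos h₀ = −tan(-63.2°) tan(+2.343°) = 0.0810, h₀ = 1.4897 rad.
Bracket: h₀ sin ϕ sin δ + cos ϕ cos δ sin h₀ = 1.4897×-0.89259×0.04089 + 0.45088×0.99916×0.99671 = -0.054371 + 0.449019 = 0.394648.
Q̄ = (S_0/π) × [bracket] = (1361/π) × 0.394648 = 171.0 W/m².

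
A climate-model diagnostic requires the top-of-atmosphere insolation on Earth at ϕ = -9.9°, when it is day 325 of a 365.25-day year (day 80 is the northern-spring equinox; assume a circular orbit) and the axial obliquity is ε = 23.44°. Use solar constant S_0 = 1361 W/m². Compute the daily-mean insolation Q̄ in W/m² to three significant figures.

Q̄ ≈ 442 W/m²

Solar longitude: L_s = 360° × (325 − 80)/365.25 = 241.478°.
sin δ = sin 23.44° × sin 241.478° = -0.34951, so δ = -20.457°.
cos h₀ = −tan(-9.9°) tan(-20.457°) = -0.0651, h₀ = 1.6359 rad.
Bracket: h₀ sin ϕ sin δ + cos ϕ cos δ sin h₀ = 1.6359×-0.17193×-0.34951 + 0.98511×0.93693×0.99788 = 0.098303 + 0.921022 = 1.019325.
Q̄ = (S_0/π) × [bracket] = (1361/π) × 1.019325 = 441.6 W/m².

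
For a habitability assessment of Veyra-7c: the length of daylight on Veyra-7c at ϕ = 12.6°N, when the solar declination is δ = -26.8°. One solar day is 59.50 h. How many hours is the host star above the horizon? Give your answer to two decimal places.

cos h₀ = −tan ϕ · tan δ = −tan(+12.6°) × tan(-26.800°) = 0.1129, so h₀ = 1.4576 rad = 83.52°.
Daylight = 2h₀/(2π) × 59.50 h = (1.4576/π) × 59.50 = 27.61 h.

27.61 h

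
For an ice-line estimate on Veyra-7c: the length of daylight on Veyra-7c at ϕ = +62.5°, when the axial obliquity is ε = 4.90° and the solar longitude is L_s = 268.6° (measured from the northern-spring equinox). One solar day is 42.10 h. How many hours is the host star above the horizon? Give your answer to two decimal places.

18.83 h

Solar declination: sin δ = sin ε · sin L_s = sin 4.90° × sin 268.6° = -0.08539, so δ = -4.899°.
cos h₀ = −tan ϕ · tan δ = −tan(+62.5°) × tan(-4.899°) = 0.1646, so h₀ = 1.4054 rad = 80.52°.
Daylight = 2h₀/(2π) × 42.10 h = (1.4054/π) × 42.10 = 18.83 h.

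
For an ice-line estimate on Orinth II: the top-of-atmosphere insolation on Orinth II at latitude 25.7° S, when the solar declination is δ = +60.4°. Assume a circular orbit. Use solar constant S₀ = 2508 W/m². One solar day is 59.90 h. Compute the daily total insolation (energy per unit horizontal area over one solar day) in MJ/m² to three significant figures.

cos H₀ = −tan(-25.7°) tan(+60.400°) = 0.8472, H₀ = 0.5601 rad.
Bracket: H₀ sin φ sin δ + cos φ cos δ sin H₀ = 0.5601×-0.43366×0.86949 + 0.90108×0.49394×0.53130 = -0.211193 + 0.236471 = 0.025278.
Q̄ = (S₀/π) × [bracket] = (2508/π) × 0.025278 = 20.180 W/m².
Daily total = Q̄ × 59.90 h × 3600 s/h = 20.180 × 59.90 × 3600 / 10⁶ = 4.352 MJ/m².

4.35 MJ/m²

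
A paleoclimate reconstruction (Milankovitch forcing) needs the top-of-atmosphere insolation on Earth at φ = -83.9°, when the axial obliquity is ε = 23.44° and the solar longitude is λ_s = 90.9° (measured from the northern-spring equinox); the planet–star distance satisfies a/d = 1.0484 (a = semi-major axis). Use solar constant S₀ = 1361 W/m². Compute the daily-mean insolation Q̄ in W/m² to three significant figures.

Solar declination: sin δ = sin ε · sin λ_s = sin 23.44° × sin 90.9° = 0.39774, so δ = +23.437°.
cos H₀ = −tan(-83.9°) tan(+23.437°) = 4.0564 ≥ 1 ⇒ polar night, H₀ = 0 and Q̄ = 0.
Inverse-square distance factor (a/d)² = 1.0484² = 1.099143.

Q̄ ≈ 0.00 W/m²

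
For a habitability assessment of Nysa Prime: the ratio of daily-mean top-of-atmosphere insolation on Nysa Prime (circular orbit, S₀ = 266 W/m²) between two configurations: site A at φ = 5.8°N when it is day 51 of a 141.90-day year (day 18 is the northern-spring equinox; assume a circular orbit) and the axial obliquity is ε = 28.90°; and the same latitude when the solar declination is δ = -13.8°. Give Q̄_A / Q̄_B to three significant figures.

— Configuration A (φ=+5.8°):
Solar longitude: λ_s = 360° × (51 − 18)/141.90 = 83.721°.
sin δ = sin 28.90° × sin 83.721° = 0.48038, so δ = +28.710°.
cos H₀ = −tan(+5.8°) tan(+28.710°) = -0.0556, H₀ = 1.6265 rad.
Bracket: H₀ sin φ sin δ + cos φ cos δ sin H₀ = 1.6265×0.10106×0.48038 + 0.99488×0.87706×0.99845 = 0.078962 + 0.871217 = 0.950179.
Q̄ = (S₀/π) × [bracket] = (266/π) × 0.950179 = 80.452 W/m².
— Configuration B (φ=+5.8°):
cos H₀ = −tan(+5.8°) tan(-13.800°) = 0.0249, H₀ = 1.5458 rad.
Bracket: H₀ sin φ sin δ + cos φ cos δ sin H₀ = 1.5458×0.10106×-0.23853 + 0.99488×0.97113×0.99969 = -0.037263 + 0.965858 = 0.928595.
Q̄ = (S₀/π) × [bracket] = (266/π) × 0.928595 = 78.625 W/m².
Ratio Q̄_A / Q̄_B = 80.452 / 78.625 = 1.023.

Q̄_A / Q̄_B ≈ 1.02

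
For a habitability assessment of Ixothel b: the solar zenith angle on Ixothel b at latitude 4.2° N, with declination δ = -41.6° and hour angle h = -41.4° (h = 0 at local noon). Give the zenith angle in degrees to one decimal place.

θ_z = 59.3°

cos θ_z = sin ϕ sin δ + cos ϕ cos δ cos h = -0.048625 + 0.559425 = 0.510800.
θ_z = arccos(0.510800) = 59.3°.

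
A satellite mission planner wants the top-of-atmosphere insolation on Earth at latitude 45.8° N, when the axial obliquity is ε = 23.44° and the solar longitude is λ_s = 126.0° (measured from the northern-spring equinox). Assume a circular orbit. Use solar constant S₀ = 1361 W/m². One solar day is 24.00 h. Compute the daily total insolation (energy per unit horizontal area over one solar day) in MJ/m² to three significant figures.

39.8 MJ/m²

Solar declination: sin δ = sin ε · sin λ_s = sin 23.44° × sin 126.0° = 0.32182, so δ = +18.773°.
cos H₀ = −tan(+45.8°) tan(+18.773°) = -0.3495, H₀ = 1.9279 rad.
Bracket: H₀ sin φ sin δ + cos φ cos δ sin H₀ = 1.9279×0.71691×0.32182 + 0.69717×0.94680×0.93693 = 0.444797 + 0.618449 = 1.063246.
Q̄ = (S₀/π) × [bracket] = (1361/π) × 1.063246 = 460.62 W/m².
Daily total = Q̄ × 24.00 h × 3600 s/h = 460.62 × 24.00 × 3600 / 10⁶ = 39.80 MJ/m².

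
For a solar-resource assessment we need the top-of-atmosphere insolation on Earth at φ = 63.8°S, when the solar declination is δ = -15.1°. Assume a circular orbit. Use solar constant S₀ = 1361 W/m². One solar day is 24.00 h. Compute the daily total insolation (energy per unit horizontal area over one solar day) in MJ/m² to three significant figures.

32.2 MJ/m²

cos H₀ = −tan(-63.8°) tan(-15.100°) = -0.5483, H₀ = 2.1512 rad.
Bracket: H₀ sin φ sin δ + cos φ cos δ sin H₀ = 2.1512×-0.89726×-0.26050 + 0.44151×0.96547×0.83625 = 0.502813 + 0.356464 = 0.859277.
Q̄ = (S₀/π) × [bracket] = (1361/π) × 0.859277 = 372.26 W/m².
Daily total = Q̄ × 24.00 h × 3600 s/h = 372.26 × 24.00 × 3600 / 10⁶ = 32.16 MJ/m².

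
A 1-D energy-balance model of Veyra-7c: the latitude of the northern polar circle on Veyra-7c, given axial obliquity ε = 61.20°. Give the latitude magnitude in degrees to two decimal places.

The polar circle is the lowest latitude that experiences at least one full rotation of continuous daylight at the northern-summer solstice; it lies at |φ| = 90° − ε = 90° − 61.20° = 28.80°.

28.80°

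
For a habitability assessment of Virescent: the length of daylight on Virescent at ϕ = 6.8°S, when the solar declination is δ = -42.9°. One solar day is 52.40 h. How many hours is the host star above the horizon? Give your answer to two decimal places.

cos h₀ = −tan ϕ · tan δ = −tan(-6.8°) × tan(-42.900°) = -0.1108, so h₀ = 1.6818 rad = 96.36°.
Daylight = 2h₀/(2π) × 52.40 h = (1.6818/π) × 52.40 = 28.05 h.

28.05 h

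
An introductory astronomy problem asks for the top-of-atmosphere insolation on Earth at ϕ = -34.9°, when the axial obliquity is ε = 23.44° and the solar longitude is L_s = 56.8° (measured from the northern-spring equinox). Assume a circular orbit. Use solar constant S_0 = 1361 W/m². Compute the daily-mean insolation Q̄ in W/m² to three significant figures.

Q̄ ≈ 216 W/m²

Solar declination: sin δ = sin ε · sin L_s = sin 23.44° × sin 56.8° = 0.33286, so δ = +19.442°.
cos h₀ = −tan(-34.9°) tan(+19.442°) = 0.2462, h₀ = 1.3220 rad.
Bracket: h₀ sin ϕ sin δ + cos ϕ cos δ sin h₀ = 1.3220×-0.57215×0.33286 + 0.82015×0.94298×0.96921 = -0.251769 + 0.749573 = 0.497804.
Q̄ = (S_0/π) × [bracket] = (1361/π) × 0.497804 = 215.7 W/m².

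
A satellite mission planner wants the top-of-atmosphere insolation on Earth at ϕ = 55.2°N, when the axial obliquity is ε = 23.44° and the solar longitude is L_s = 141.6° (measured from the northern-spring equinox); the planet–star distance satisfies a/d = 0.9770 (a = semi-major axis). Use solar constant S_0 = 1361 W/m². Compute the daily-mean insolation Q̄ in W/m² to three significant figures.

Solar declination: sin δ = sin ε · sin L_s = sin 23.44° × sin 141.6° = 0.24709, so δ = +14.305°.
cos h₀ = −tan(+55.2°) tan(+14.305°) = -0.3669, h₀ = 1.9465 rad.
Bracket: h₀ sin ϕ sin δ + cos ϕ cos δ sin h₀ = 1.9465×0.82115×0.24709 + 0.57071×0.96899×0.93027 = 0.394941 + 0.514451 = 0.909392.
Inverse-square distance factor (a/d)² = 0.9770² = 0.954529.
Q̄ = (S_0/π) × 0.954529 × [bracket] = (1361/π) × 0.954529 × 0.909392 = 376.1 W/m².

Q̄ ≈ 376 W/m²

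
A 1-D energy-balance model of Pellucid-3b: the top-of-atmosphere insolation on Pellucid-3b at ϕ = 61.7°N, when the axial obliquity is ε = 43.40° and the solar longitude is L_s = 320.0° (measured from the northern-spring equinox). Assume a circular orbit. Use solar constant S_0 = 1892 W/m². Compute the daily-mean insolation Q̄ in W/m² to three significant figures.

Q̄ ≈ 6.09 W/m²

Solar declination: sin δ = sin ε · sin L_s = sin 43.40° × sin 320.0° = -0.44165, so δ = -26.209°.
cos h₀ = −tan(+61.7°) tan(-26.209°) = 0.9142, h₀ = 0.4172 rad.
Bracket: h₀ sin ϕ sin δ + cos ϕ cos δ sin h₀ = 0.4172×0.88048×-0.44165 + 0.47409×0.89719×0.40519 = -0.162234 + 0.172347 = 0.010113.
Q̄ = (S_0/π) × [bracket] = (1892/π) × 0.010113 = 6.090 W/m².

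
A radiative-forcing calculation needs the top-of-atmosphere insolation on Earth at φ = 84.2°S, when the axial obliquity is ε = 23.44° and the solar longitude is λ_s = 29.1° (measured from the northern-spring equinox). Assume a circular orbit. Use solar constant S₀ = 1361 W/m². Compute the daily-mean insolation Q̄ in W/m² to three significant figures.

Solar declination: sin δ = sin ε · sin λ_s = sin 23.44° × sin 29.1° = 0.19346, so δ = +11.155°.
cos H₀ = −tan(-84.2°) tan(+11.155°) = 1.9412 ≥ 1 ⇒ polar night, H₀ = 0 and Q̄ = 0.

Q̄ ≈ 0.00 W/m²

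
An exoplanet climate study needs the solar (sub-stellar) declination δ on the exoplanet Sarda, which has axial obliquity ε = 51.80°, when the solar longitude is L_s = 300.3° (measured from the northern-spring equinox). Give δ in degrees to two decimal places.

sin δ = sin ε · sin L_s = sin 51.80° × sin 300.3° = -0.678505.
δ = arcsin(-0.678505) = -42.73°.

δ = -42.73°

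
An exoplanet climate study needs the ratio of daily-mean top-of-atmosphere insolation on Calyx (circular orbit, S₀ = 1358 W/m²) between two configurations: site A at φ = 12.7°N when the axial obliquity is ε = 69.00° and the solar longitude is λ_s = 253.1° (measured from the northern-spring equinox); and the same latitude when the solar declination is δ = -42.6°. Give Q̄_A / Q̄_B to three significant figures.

Q̄_A / Q̄_B ≈ 0.350

— Configuration A (φ=+12.7°):
Solar declination: sin δ = sin ε · sin λ_s = sin 69.00° × sin 253.1° = -0.89326, so δ = -63.286°.
cos H₀ = −tan(+12.7°) tan(-63.286°) = 0.4478, H₀ = 1.1065 rad.
Bracket: H₀ sin φ sin δ + cos φ cos δ sin H₀ = 1.1065×0.21985×-0.89326 + 0.97553×0.44954×0.89413 = -0.217298 + 0.392112 = 0.174814.
Q̄ = (S₀/π) × [bracket] = (1358/π) × 0.174814 = 75.566 W/m².
— Configuration B (φ=+12.7°):
cos H₀ = −tan(+12.7°) tan(-42.600°) = 0.2072, H₀ = 1.3621 rad.
Bracket: H₀ sin φ sin δ + cos φ cos δ sin H₀ = 1.3621×0.21985×-0.67688 + 0.97553×0.73610×0.97829 = -0.202697 + 0.702498 = 0.499801.
Q̄ = (S₀/π) × [bracket] = (1358/π) × 0.499801 = 216.05 W/m².
Ratio Q̄_A / Q̄_B = 75.566 / 216.05 = 0.3498.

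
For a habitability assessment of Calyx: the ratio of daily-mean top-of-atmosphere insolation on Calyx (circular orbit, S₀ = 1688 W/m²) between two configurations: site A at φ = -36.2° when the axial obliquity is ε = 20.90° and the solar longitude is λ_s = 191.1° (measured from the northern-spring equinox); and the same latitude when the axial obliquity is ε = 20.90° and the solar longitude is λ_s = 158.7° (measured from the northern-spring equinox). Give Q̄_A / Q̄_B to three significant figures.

— Configuration A (φ=-36.2°):
Solar declination: sin δ = sin ε · sin λ_s = sin 20.90° × sin 191.1° = -0.06868, so δ = -3.938°.
cos H₀ = −tan(-36.2°) tan(-3.938°) = -0.0504, H₀ = 1.6212 rad.
Bracket: H₀ sin φ sin δ + cos φ cos δ sin H₀ = 1.6212×-0.59061×-0.06868 + 0.80696×0.99764×0.99873 = 0.065761 + 0.804033 = 0.869794.
Q̄ = (S₀/π) × [bracket] = (1688/π) × 0.869794 = 467.35 W/m².
— Configuration B (φ=-36.2°):
Solar declination: sin δ = sin ε · sin λ_s = sin 20.90° × sin 158.7° = 0.12959, so δ = +7.446°.
cos H₀ = −tan(-36.2°) tan(+7.446°) = 0.0956, H₀ = 1.4750 rad.
Bracket: H₀ sin φ sin δ + cos φ cos δ sin H₀ = 1.4750×-0.59061×0.12959 + 0.80696×0.99157×0.99542 = -0.112892 + 0.796493 = 0.683601.
Q̄ = (S₀/π) × [bracket] = (1688/π) × 0.683601 = 367.30 W/m².
Ratio Q̄_A / Q̄_B = 467.35 / 367.30 = 1.272.

Q̄_A / Q̄_B ≈ 1.27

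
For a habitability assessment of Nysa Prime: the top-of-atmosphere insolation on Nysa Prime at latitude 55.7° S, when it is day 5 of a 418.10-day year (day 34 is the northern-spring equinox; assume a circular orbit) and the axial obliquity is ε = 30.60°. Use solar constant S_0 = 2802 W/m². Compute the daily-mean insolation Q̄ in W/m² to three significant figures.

Solar longitude: L_s = 360° × (5 − 34)/418.10 = -24.970°, i.e. -24.970° + 360° = 335.030°.
sin δ = sin 30.60° × sin 335.030° = -0.21489, so δ = -12.409°.
cos h₀ = −tan(-55.7°) tan(-12.409°) = -0.3226, h₀ = 1.8992 rad.
Bracket: h₀ sin ϕ sin δ + cos ϕ cos δ sin h₀ = 1.8992×-0.82610×-0.21489 + 0.56353×0.97664×0.94655 = 0.337147 + 0.520949 = 0.858096.
Q̄ = (S_0/π) × [bracket] = (2802/π) × 0.858096 = 765.3 W/m².

Q̄ ≈ 765 W/m²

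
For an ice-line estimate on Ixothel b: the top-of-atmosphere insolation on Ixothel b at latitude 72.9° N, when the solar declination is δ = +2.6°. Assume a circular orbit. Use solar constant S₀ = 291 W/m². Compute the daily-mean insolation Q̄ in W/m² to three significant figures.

cos H₀ = −tan(+72.9°) tan(+2.600°) = -0.1476, H₀ = 1.7189 rad.
Bracket: H₀ sin φ sin δ + cos φ cos δ sin H₀ = 1.7189×0.95579×0.04536 + 0.29404×0.99897×0.98905 = 0.074522 + 0.290521 = 0.365043.
Q̄ = (S₀/π) × [bracket] = (291/π) × 0.365043 = 33.81 W/m².

Q̄ ≈ 33.8 W/m²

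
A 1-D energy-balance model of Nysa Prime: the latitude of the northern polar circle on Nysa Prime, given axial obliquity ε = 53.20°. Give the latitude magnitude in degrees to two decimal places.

The polar circle is the lowest latitude that experiences at least one full rotation of continuous daylight at the northern-summer solstice; it lies at |φ| = 90° − ε = 90° − 53.20° = 36.80°.

36.80°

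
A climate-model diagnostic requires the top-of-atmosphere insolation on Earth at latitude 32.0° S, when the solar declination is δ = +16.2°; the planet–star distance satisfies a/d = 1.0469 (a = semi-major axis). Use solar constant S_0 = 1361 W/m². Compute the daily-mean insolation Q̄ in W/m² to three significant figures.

Q̄ ≈ 283 W/m²

cos h₀ = −tan(-32.0°) tan(+16.200°) = 0.1815, h₀ = 1.3882 rad.
Bracket: h₀ sin ϕ sin δ + cos ϕ cos δ sin h₀ = 1.3882×-0.52992×0.27899 + 0.84805×0.96029×0.98338 = -0.205235 + 0.800839 = 0.595604.
Inverse-square distance factor (a/d)² = 1.0469² = 1.096000.
Q̄ = (S_0/π) × 1.096000 × [bracket] = (1361/π) × 1.096000 × 0.595604 = 282.8 W/m².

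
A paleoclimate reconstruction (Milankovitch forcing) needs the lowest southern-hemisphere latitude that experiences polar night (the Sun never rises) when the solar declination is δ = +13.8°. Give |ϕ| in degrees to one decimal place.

Polar night requires cos h₀ = −tan ϕ tan δ ≥ 1, i.e. tan ϕ tan δ ≤ −1.
The boundary is |tan ϕ| · |tan δ| = 1, so |ϕ| = 90° − |δ| = 90° − 13.8° = 76.2° in the southern hemisphere.

|ϕ| = 76.2°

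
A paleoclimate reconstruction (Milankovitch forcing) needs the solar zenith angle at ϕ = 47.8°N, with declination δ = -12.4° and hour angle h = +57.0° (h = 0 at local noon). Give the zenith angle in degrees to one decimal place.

θ_z = 78.6°

cos θ_z = sin ϕ sin δ + cos ϕ cos δ cos h = -0.159077 + 0.357311 = 0.198234.
θ_z = arccos(0.198234) = 78.6°.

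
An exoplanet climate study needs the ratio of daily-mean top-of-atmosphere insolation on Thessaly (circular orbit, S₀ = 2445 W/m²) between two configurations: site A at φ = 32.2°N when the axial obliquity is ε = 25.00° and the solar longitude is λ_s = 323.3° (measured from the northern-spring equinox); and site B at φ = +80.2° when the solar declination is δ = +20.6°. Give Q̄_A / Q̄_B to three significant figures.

Q̄_A / Q̄_B ≈ 0.568

— Configuration A (φ=+32.2°):
Solar declination: sin δ = sin ε · sin λ_s = sin 25.00° × sin 323.3° = -0.25257, so δ = -14.629°.
cos H₀ = −tan(+32.2°) tan(-14.629°) = 0.1644, H₀ = 1.4057 rad.
Bracket: H₀ sin φ sin δ + cos φ cos δ sin H₀ = 1.4057×0.53288×-0.25257 + 0.84619×0.96758×0.98640 = -0.189192 + 0.807621 = 0.618429.
Q̄ = (S₀/π) × [bracket] = (2445/π) × 0.618429 = 481.30 W/m².
— Configuration B (φ=+80.2°):
cos H₀ = −tan(+80.2°) tan(+20.600°) = -2.1761 ≤ −1 ⇒ polar day, H₀ = π.
Bracket: H₀ sin φ sin δ + cos φ cos δ sin H₀ = 3.1416×0.98541×0.35184 + 0.17021×0.93606×0.00000 = 1.089214 + 0.000000 = 1.089214.
Q̄ = (S₀/π) × [bracket] = (2445/π) × 1.089214 = 847.70 W/m².
Ratio Q̄_A / Q̄_B = 481.30 / 847.70 = 0.5678.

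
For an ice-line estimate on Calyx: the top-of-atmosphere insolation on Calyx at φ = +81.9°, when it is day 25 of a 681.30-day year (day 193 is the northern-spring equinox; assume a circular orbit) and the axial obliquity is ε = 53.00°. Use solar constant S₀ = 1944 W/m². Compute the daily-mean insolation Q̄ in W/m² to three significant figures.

Q̄ ≈ 0.00 W/m²

Solar longitude: λ_s = 360° × (25 − 193)/681.30 = -88.771°, i.e. -88.771° + 360° = 271.229°.
sin δ = sin 53.00° × sin 271.229° = -0.79845, so δ = -52.983°.
cos H₀ = −tan(+81.9°) tan(-52.983°) = 9.3184 ≥ 1 ⇒ polar night, H₀ = 0 and Q̄ = 0.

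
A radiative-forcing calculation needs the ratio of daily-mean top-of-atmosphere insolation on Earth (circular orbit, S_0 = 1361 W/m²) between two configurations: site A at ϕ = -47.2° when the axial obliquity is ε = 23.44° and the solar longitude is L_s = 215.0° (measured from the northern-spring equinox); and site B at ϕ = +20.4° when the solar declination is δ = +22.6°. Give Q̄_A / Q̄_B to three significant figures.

Q̄_A / Q̄_B ≈ 0.871

— Configuration A (ϕ=-47.2°):
Solar declination: sin δ = sin ε · sin L_s = sin 23.44° × sin 215.0° = -0.22816, so δ = -13.189°.
cos h₀ = −tan(-47.2°) tan(-13.189°) = -0.2531, h₀ = 1.8266 rad.
Bracket: h₀ sin ϕ sin δ + cos ϕ cos δ sin h₀ = 1.8266×-0.73373×-0.22816 + 0.67944×0.97362×0.96745 = 0.305787 + 0.639984 = 0.945771.
Q̄ = (S_0/π) × [bracket] = (1361/π) × 0.945771 = 409.73 W/m².
— Configuration B (ϕ=+20.4°):
cos h₀ = −tan(+20.4°) tan(+22.600°) = -0.1548, h₀ = 1.7262 rad.
Bracket: h₀ sin ϕ sin δ + cos ϕ cos δ sin h₀ = 1.7262×0.34857×0.38430 + 0.93728×0.92321×0.98794 = 0.231234 + 0.854871 = 1.086105.
Q̄ = (S_0/π) × [bracket] = (1361/π) × 1.086105 = 470.52 W/m².
Ratio Q̄_A / Q̄_B = 409.73 / 470.52 = 0.8708.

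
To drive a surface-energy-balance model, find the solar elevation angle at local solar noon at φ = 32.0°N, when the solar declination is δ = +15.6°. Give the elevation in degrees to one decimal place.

At local noon the hour angle is zero, so the zenith angle equals |φ − δ| = |+32.0° − (+15.600°)| = 16.400°.
Elevation = 90° − 16.400° = 73.6°.

73.6°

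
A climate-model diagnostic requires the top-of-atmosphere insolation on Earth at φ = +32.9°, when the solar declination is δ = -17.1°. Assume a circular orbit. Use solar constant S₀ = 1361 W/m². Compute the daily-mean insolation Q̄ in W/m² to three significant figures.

cos H₀ = −tan(+32.9°) tan(-17.100°) = 0.1990, H₀ = 1.3704 rad.
Bracket: H₀ sin φ sin δ + cos φ cos δ sin H₀ = 1.3704×0.54317×-0.29404 + 0.83962×0.95579×0.98000 = -0.218872 + 0.786450 = 0.567578.
Q̄ = (S₀/π) × [bracket] = (1361/π) × 0.567578 = 245.9 W/m².

Q̄ ≈ 246 W/m²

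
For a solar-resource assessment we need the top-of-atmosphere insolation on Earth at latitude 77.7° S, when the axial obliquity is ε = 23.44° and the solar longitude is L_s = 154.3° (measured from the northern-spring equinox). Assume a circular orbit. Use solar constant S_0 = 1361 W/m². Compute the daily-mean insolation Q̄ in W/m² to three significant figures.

Solar declination: sin δ = sin ε · sin L_s = sin 23.44° × sin 154.3° = 0.17250, so δ = +9.933°.
cos h₀ = −tan(-77.7°) tan(+9.933°) = 0.8032, h₀ = 0.6381 rad.
Bracket: h₀ sin ϕ sin δ + cos ϕ cos δ sin h₀ = 0.6381×-0.97705×0.17250 + 0.21303×0.98501×0.59568 = -0.107546 + 0.124996 = 0.017450.
Q̄ = (S_0/π) × [bracket] = (1361/π) × 0.017450 = 7.560 W/m².

Q̄ ≈ 7.56 W/m²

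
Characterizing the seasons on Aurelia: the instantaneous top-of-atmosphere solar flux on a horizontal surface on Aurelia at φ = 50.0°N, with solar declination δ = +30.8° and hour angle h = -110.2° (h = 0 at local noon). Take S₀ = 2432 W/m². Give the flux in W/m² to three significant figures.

cos θ_z = sin φ sin δ + cos φ cos δ cos h = 0.392248 + -0.190649 = 0.201599.
Flux = S₀ · cos θ_z = 2432 × 0.201599 = 490.3 W/m².

490 W/m²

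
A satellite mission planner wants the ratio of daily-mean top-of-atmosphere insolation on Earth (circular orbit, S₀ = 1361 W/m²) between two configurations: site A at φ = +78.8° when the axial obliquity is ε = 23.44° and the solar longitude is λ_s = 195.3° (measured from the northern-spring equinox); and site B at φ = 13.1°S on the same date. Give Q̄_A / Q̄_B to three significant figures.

Q̄_A / Q̄_B ≈ 0.0592

— Configuration A (φ=+78.8°):
Solar declination: sin δ = sin ε · sin λ_s = sin 23.44° × sin 195.3° = -0.10497, so δ = -6.025°.
cos H₀ = −tan(+78.8°) tan(-6.025°) = 0.5331, H₀ = 1.0086 rad.
Bracket: H₀ sin φ sin δ + cos φ cos δ sin H₀ = 1.0086×0.98096×-0.10497 + 0.19423×0.99448×0.84608 = -0.103857 + 0.163427 = 0.059570.
Q̄ = (S₀/π) × [bracket] = (1361/π) × 0.059570 = 25.807 W/m².
— Configuration B (φ=-13.1°):
cos H₀ = −tan(-13.1°) tan(-6.025°) = -0.0246, H₀ = 1.5954 rad.
Bracket: H₀ sin φ sin δ + cos φ cos δ sin H₀ = 1.5954×-0.22665×-0.10497 + 0.97398×0.99448×0.99970 = 0.037957 + 0.968313 = 1.006270.
Q̄ = (S₀/π) × [bracket] = (1361/π) × 1.006270 = 435.94 W/m².
Ratio Q̄_A / Q̄_B = 25.807 / 435.94 = 0.05920.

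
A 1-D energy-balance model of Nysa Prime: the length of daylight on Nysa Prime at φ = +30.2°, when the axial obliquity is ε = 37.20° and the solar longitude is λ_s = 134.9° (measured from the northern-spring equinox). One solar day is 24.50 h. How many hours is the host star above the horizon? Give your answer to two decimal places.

14.43 h

Solar declination: sin δ = sin ε · sin λ_s = sin 37.20° × sin 134.9° = 0.42826, so δ = +25.357°.
cos H₀ = −tan φ · tan δ = −tan(+30.2°) × tan(+25.357°) = -0.2758, so H₀ = 1.8502 rad = 106.01°.
Daylight = 2H₀/(2π) × 24.50 h = (1.8502/π) × 24.50 = 14.43 h.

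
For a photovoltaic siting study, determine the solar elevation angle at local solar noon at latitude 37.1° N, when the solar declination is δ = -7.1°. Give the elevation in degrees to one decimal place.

45.8°

At local noon the hour angle is zero, so the zenith angle equals |ϕ − δ| = |+37.1° − (-7.100°)| = 44.200°.
Elevation = 90° − 44.200° = 45.8°.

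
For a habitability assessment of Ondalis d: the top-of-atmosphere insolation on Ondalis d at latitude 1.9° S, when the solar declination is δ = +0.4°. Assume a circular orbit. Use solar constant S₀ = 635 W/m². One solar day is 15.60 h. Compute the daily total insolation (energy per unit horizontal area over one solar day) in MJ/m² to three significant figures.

11.3 MJ/m²

cos H₀ = −tan(-1.9°) tan(+0.400°) = 0.0002, H₀ = 1.5706 rad.
Bracket: H₀ sin φ sin δ + cos φ cos δ sin H₀ = 1.5706×-0.03316×0.00698 + 0.99945×0.99998×1.00000 = -0.000364 + 0.999430 = 0.999066.
Q̄ = (S₀/π) × [bracket] = (635/π) × 0.999066 = 201.94 W/m².
Daily total = Q̄ × 15.60 h × 3600 s/h = 201.94 × 15.60 × 3600 / 10⁶ = 11.34 MJ/m².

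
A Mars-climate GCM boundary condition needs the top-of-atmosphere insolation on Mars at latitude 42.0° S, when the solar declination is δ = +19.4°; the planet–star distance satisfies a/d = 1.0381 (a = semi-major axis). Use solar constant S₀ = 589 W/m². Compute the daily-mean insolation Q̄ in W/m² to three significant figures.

Q̄ ≈ 78.3 W/m²

cos H₀ = −tan(-42.0°) tan(+19.400°) = 0.3171, H₀ = 1.2481 rad.
Bracket: H₀ sin φ sin δ + cos φ cos δ sin H₀ = 1.2481×-0.66913×0.33216 + 0.74314×0.94322×0.94840 = -0.277400 + 0.664776 = 0.387376.
Inverse-square distance factor (a/d)² = 1.0381² = 1.077652.
Q̄ = (S₀/π) × 1.077652 × [bracket] = (589/π) × 1.077652 × 0.387376 = 78.27 W/m².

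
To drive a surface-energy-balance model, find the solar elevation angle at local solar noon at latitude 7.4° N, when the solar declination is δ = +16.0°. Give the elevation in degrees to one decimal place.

At local noon the hour angle is zero, so the zenith angle equals |φ − δ| = |+7.4° − (+16.000°)| = 8.600°.
Elevation = 90° − 8.600° = 81.4°.

81.4°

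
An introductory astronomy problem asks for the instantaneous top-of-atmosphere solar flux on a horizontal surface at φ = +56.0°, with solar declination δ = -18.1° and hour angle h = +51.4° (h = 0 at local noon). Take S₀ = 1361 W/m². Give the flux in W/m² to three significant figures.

cos θ_z = sin φ sin δ + cos φ cos δ cos h = -0.257562 + 0.331606 = 0.074044.
Flux = S₀ · cos θ_z = 1361 × 0.074044 = 100.8 W/m².

101 W/m²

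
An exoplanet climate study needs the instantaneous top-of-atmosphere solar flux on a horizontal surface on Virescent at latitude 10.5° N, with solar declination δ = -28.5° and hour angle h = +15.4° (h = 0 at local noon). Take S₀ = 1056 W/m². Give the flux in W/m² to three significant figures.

cos θ_z = sin φ sin δ + cos φ cos δ cos h = -0.086955 + 0.833076 = 0.746121.
Flux = S₀ · cos θ_z = 1056 × 0.746121 = 787.9 W/m².

788 W/m²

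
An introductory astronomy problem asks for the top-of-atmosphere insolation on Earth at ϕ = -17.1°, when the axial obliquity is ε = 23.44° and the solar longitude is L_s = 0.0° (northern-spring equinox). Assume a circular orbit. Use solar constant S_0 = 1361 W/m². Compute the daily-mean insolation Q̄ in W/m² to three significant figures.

Q̄ ≈ 414 W/m²

Solar declination: sin δ = sin ε · sin L_s = sin 23.44° × sin 0.0° = 0.00000, so δ = +0.000°.
cos h₀ = −tan(-17.1°) tan(+0.000°) = 0.0000, h₀ = 1.5708 rad.
Bracket: h₀ sin ϕ sin δ + cos ϕ cos δ sin h₀ = 1.5708×-0.29404×0.00000 + 0.95579×1.00000×1.00000 = -0.000000 + 0.955790 = 0.955790.
Q̄ = (S_0/π) × [bracket] = (1361/π) × 0.955790 = 414.1 W/m².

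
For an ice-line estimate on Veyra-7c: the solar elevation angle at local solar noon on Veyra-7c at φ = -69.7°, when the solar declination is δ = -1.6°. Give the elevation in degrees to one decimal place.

21.9°

At local noon the hour angle is zero, so the zenith angle equals |φ − δ| = |-69.7° − (-1.600°)| = 68.100°.
Elevation = 90° − 68.100° = 21.9°.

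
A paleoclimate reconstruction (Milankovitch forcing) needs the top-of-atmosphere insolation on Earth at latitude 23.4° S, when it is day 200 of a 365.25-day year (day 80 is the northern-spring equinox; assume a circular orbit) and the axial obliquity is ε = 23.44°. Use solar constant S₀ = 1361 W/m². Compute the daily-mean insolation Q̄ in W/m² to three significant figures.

Solar longitude: λ_s = 360° × (200 − 80)/365.25 = 118.275°.
sin δ = sin 23.44° × sin 118.275° = 0.35033, so δ = +20.507°.
cos H₀ = −tan(-23.4°) tan(+20.507°) = 0.1619, H₀ = 1.4082 rad.
Bracket: H₀ sin φ sin δ + cos φ cos δ sin H₀ = 1.4082×-0.39715×0.35033 + 0.91775×0.93663×0.98681 = -0.195928 + 0.848254 = 0.652326.
Q̄ = (S₀/π) × [bracket] = (1361/π) × 0.652326 = 282.6 W/m².

Q̄ ≈ 283 W/m²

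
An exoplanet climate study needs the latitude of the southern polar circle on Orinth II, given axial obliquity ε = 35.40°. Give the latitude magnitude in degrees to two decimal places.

The polar circle is the lowest latitude that experiences at least one full rotation of continuous darkness at the northern-summer solstice; it lies at |ϕ| = 90° − ε = 90° − 35.40° = 54.60°.

54.60°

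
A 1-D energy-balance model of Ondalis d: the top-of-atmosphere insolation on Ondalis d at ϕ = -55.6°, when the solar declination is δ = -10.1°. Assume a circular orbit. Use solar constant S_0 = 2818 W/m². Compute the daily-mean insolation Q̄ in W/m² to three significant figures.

Q̄ ≈ 720 W/m²

cos h₀ = −tan(-55.6°) tan(-10.100°) = -0.2601, h₀ = 1.8340 rad.
Bracket: h₀ sin ϕ sin δ + cos ϕ cos δ sin h₀ = 1.8340×-0.82511×-0.17537 + 0.56497×0.98450×0.96557 = 0.265379 + 0.537063 = 0.802442.
Q̄ = (S_0/π) × [bracket] = (2818/π) × 0.802442 = 719.8 W/m².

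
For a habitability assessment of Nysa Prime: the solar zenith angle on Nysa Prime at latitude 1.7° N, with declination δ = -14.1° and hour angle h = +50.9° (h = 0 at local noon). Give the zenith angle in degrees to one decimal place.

θ_z = 52.8°

cos θ_z = sin ϕ sin δ + cos ϕ cos δ cos h = -0.007227 + 0.611406 = 0.604179.
θ_z = arccos(0.604179) = 52.8°.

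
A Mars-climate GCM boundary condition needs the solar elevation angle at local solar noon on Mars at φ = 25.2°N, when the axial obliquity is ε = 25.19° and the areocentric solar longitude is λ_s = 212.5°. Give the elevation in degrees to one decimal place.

51.6°

sin δ = sin 25.19° × sin 212.5° = -0.22869, so δ = -13.220°.
At local noon the hour angle is zero, so the zenith angle equals |φ − δ| = |+25.2° − (-13.220°)| = 38.420°.
Elevation = 90° − 38.420° = 51.6°.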